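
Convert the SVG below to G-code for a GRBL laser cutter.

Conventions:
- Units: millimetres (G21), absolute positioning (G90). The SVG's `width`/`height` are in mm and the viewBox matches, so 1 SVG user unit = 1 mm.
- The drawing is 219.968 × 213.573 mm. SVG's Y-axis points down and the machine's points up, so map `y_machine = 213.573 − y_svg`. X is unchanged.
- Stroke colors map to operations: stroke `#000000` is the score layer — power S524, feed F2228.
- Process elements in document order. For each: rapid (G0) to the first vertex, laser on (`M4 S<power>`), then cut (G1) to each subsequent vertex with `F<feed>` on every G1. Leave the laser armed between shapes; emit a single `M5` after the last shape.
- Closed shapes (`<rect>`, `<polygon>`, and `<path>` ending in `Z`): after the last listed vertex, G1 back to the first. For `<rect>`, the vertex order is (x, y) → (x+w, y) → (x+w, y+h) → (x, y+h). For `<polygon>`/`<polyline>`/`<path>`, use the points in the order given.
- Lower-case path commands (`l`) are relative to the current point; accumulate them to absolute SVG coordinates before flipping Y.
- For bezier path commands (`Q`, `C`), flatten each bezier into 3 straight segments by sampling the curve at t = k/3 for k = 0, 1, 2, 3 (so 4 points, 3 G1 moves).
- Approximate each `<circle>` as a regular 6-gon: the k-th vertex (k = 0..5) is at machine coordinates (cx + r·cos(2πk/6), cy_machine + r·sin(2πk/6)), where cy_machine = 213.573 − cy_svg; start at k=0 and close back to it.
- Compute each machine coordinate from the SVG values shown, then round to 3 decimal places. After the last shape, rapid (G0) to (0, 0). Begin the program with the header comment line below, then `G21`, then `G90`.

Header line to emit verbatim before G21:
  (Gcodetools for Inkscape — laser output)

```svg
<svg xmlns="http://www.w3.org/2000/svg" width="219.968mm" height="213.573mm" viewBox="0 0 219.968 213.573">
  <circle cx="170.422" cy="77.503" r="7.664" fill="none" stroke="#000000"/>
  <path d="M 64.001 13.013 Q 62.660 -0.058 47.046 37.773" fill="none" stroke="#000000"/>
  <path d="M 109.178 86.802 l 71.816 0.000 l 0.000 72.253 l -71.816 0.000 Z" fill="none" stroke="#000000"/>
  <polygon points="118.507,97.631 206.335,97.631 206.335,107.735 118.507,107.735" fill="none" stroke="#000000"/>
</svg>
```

(Gcodetools for Inkscape — laser output)
G21
G90
G0 X178.086 Y136.070
M4 S524
G1 X174.254 Y142.707 F2228
G1 X166.590 Y142.707 F2228
G1 X162.758 Y136.070 F2228
G1 X166.590 Y129.433 F2228
G1 X174.254 Y129.433 F2228
G1 X178.086 Y136.070 F2228
G0 X64.001 Y200.560
M4 S524
G1 X61.521 Y203.618 F2228
G1 X55.869 Y195.365 F2228
G1 X47.046 Y175.800 F2228
G0 X109.178 Y126.771
M4 S524
G1 X180.994 Y126.771 F2228
G1 X180.994 Y54.518 F2228
G1 X109.178 Y54.518 F2228
G1 X109.178 Y126.771 F2228
G0 X118.507 Y115.942
M4 S524
G1 X206.335 Y115.942 F2228
G1 X206.335 Y105.838 F2228
G1 X118.507 Y105.838 F2228
G1 X118.507 Y115.942 F2228
M5
G0 X0.000 Y0.000

viewBox `0 0 219.968 213.573` with mm width/height → 1 unit = 1 mm. Flip: y_m = 213.573 − y_svg.

**Shape 1** — `<circle>` circle, stroke `#000000` → score (S524, F2228). Machine vertices: (178.086,136.070) → (174.254,142.707) → (166.590,142.707) → (162.758,136.070) → (166.590,129.433) → (174.254,129.433) → (178.086,136.070). Closed: final G1 returns to the first vertex.

**Shape 2** — `<path>` quadratic bezier, stroke `#000000` → score (S524, F2228). Control points (SVG): P0=(64.001,13.013), P1=(62.660,-0.058), P2=(47.046,37.773); sampled at t=k/3. Machine vertices: (64.001,200.560) → (61.521,203.618) → (55.869,195.365) → (47.046,175.800). Open path.

**Shape 3** — `<path>` rectangle, stroke `#000000` → score (S524, F2228). Machine vertices: (109.178,126.771) → (180.994,126.771) → (180.994,54.518) → (109.178,54.518) → (109.178,126.771). Closed: final G1 returns to the first vertex.

**Shape 4** — `<polygon>` rectangle, stroke `#000000` → score (S524, F2228). Machine vertices: (118.507,115.942) → (206.335,115.942) → (206.335,105.838) → (118.507,105.838) → (118.507,115.942). Closed: final G1 returns to the first vertex.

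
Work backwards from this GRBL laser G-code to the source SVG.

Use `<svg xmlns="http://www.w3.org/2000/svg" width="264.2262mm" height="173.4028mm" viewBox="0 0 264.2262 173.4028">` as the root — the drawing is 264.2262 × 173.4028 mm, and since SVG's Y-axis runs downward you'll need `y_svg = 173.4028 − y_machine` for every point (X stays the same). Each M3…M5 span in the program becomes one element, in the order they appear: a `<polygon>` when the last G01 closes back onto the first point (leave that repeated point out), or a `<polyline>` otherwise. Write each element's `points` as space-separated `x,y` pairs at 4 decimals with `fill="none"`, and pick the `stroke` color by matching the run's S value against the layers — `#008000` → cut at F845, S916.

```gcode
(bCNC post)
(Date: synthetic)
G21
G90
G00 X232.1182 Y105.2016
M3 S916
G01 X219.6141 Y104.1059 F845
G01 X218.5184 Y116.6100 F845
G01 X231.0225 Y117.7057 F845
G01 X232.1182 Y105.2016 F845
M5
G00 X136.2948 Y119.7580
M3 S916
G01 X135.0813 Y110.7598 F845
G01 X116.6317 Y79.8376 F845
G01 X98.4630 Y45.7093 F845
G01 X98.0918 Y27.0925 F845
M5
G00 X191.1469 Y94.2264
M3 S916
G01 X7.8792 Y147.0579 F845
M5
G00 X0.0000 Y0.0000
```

<svg xmlns="http://www.w3.org/2000/svg" width="264.2262mm" height="173.4028mm" viewBox="0 0 264.2262 173.4028">
  <polygon points="232.1182,68.2012 219.6141,69.2969 218.5184,56.7928 231.0225,55.6971" fill="none" stroke="#008000"/>
  <polyline points="136.2948,53.6448 135.0813,62.6430 116.6317,93.5652 98.4630,127.6935 98.0918,146.3103" fill="none" stroke="#008000"/>
  <polyline points="191.1469,79.1764 7.8792,26.3449" fill="none" stroke="#008000"/>
</svg>

y_svg = 173.4028 − y_m. Every run uses S916, so all elements get stroke `#008000` (cut).

[1] closed run; points: 232.1182,68.2012 219.6141,69.2969 218.5184,56.7928 231.0225,55.6971

[2] open run; points: 136.2948,53.6448 135.0813,62.6430 116.6317,93.5652 98.4630,127.6935 98.0918,146.3103

[3] open run; points: 191.1469,79.1764 7.8792,26.3449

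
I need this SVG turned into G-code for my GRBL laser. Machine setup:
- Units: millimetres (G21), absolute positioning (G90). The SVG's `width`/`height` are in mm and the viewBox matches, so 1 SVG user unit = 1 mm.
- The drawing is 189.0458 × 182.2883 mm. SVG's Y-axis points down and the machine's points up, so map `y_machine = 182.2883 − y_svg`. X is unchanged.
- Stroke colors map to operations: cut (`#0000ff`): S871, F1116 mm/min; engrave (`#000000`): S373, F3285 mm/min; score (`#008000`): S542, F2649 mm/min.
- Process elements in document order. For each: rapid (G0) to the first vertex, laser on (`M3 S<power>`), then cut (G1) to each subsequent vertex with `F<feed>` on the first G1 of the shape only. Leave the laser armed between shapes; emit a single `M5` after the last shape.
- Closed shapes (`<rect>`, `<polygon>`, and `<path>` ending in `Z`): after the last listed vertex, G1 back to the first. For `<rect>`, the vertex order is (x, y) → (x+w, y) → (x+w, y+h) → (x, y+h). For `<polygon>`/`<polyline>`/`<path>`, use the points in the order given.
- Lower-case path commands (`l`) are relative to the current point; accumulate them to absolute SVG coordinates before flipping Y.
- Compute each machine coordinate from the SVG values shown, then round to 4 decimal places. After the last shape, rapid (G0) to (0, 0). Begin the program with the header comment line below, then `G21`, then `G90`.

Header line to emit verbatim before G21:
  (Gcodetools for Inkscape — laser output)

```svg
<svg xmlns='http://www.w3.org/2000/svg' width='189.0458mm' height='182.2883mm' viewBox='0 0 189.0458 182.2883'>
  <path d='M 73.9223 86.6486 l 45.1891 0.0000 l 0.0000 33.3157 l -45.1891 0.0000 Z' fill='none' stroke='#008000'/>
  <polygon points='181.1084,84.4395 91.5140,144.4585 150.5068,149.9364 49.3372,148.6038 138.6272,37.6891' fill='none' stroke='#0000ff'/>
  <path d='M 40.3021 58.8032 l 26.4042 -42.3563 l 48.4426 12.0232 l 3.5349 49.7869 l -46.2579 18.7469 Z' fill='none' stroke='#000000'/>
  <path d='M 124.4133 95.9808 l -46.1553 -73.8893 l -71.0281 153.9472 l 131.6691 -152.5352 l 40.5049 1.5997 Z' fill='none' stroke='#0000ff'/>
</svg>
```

(Gcodetools for Inkscape — laser output)
G21
G90
G0 X73.9223 Y95.6397
M3 S542
G1 X119.1114 Y95.6397 F2649
G1 X119.1114 Y62.3240
G1 X73.9223 Y62.3240
G1 X73.9223 Y95.6397
G0 X181.1084 Y97.8488
M3 S871
G1 X91.5140 Y37.8298 F1116
G1 X150.5068 Y32.3519
G1 X49.3372 Y33.6845
G1 X138.6272 Y144.5992
G1 X181.1084 Y97.8488
G0 X40.3021 Y123.4851
M3 S373
G1 X66.7063 Y165.8414 F3285
G1 X115.1489 Y153.8182
G1 X118.6838 Y104.0313
G1 X72.4259 Y85.2844
G1 X40.3021 Y123.4851
G0 X124.4133 Y86.3075
M3 S871
G1 X78.2580 Y160.1968 F1116
G1 X7.2299 Y6.2496
G1 X138.8990 Y158.7848
G1 X179.4039 Y157.1851
G1 X124.4133 Y86.3075
M5
G0 X0.0000 Y0.0000

viewBox `0 0 189.0458 182.2883` with mm width/height → 1 unit = 1 mm. Flip: y_m = 182.2883 − y_svg.

**Shape 1** — `<path>` rectangle, stroke `#008000` → score (S542, F2649). Machine vertices: (73.9223,95.6397) → (119.1114,95.6397) → (119.1114,62.3240) → (73.9223,62.3240) → (73.9223,95.6397). Closed: final G1 returns to the first vertex.

**Shape 2** — `<polygon>` closed polygon, stroke `#0000ff` → cut (S871, F1116). Machine vertices: (181.1084,97.8488) → (91.5140,37.8298) → (150.5068,32.3519) → (49.3372,33.6845) → (138.6272,144.5992) → (181.1084,97.8488). Closed: final G1 returns to the first vertex.

**Shape 3** — `<path>` regular polygon, stroke `#000000` → engrave (S373, F3285). Machine vertices: (40.3021,123.4851) → (66.7063,165.8414) → (115.1489,153.8182) → (118.6838,104.0313) → (72.4259,85.2844) → (40.3021,123.4851). Closed: final G1 returns to the first vertex.

**Shape 4** — `<path>` closed polygon, stroke `#0000ff` → cut (S871, F1116). Machine vertices: (124.4133,86.3075) → (78.2580,160.1968) → (7.2299,6.2496) → (138.8990,158.7848) → (179.4039,157.1851) → (124.4133,86.3075). Closed: final G1 returns to the first vertex.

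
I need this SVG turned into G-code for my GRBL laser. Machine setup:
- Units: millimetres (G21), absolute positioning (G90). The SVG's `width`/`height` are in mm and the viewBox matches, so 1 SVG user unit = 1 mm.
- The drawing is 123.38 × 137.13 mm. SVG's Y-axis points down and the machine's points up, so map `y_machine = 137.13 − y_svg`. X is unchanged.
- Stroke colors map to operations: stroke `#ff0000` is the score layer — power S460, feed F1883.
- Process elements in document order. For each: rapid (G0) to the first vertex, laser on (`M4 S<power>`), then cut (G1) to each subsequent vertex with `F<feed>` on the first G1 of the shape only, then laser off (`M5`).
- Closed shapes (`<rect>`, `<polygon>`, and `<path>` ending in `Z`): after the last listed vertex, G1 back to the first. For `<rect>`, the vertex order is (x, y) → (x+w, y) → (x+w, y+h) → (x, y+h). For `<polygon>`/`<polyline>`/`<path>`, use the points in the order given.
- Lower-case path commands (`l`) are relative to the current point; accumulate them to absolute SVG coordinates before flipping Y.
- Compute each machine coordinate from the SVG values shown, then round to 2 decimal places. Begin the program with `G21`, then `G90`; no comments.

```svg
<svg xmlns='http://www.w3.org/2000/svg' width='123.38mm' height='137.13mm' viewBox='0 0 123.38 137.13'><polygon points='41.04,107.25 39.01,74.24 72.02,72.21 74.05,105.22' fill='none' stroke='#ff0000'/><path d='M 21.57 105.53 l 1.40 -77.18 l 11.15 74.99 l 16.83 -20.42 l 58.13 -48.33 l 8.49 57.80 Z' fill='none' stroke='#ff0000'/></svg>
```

G21
G90
G0 X41.04 Y29.88
M4 S460
G1 X39.01 Y62.89 F1883
G1 X72.02 Y64.92
G1 X74.05 Y31.91
G1 X41.04 Y29.88
M5
G0 X21.57 Y31.60
M4 S460
G1 X22.97 Y108.78 F1883
G1 X34.12 Y33.79
G1 X50.95 Y54.21
G1 X109.08 Y102.54
G1 X117.57 Y44.74
G1 X21.57 Y31.60
M5

1 u = 1 mm; y_m = 137.13 − y.

[1] `<polygon>` regular polygon, #ff0000→score S460 F1883: (41.04,29.88) → (39.01,62.89) → (72.02,64.92) → (74.05,31.91) → (41.04,29.88) (closed)

[2] `<path>` closed polygon, #ff0000→score S460 F1883: (21.57,31.60) → (22.97,108.78) → (34.12,33.79) → (50.95,54.21) → (109.08,102.54) → (117.57,44.74) → (21.57,31.60) (closed)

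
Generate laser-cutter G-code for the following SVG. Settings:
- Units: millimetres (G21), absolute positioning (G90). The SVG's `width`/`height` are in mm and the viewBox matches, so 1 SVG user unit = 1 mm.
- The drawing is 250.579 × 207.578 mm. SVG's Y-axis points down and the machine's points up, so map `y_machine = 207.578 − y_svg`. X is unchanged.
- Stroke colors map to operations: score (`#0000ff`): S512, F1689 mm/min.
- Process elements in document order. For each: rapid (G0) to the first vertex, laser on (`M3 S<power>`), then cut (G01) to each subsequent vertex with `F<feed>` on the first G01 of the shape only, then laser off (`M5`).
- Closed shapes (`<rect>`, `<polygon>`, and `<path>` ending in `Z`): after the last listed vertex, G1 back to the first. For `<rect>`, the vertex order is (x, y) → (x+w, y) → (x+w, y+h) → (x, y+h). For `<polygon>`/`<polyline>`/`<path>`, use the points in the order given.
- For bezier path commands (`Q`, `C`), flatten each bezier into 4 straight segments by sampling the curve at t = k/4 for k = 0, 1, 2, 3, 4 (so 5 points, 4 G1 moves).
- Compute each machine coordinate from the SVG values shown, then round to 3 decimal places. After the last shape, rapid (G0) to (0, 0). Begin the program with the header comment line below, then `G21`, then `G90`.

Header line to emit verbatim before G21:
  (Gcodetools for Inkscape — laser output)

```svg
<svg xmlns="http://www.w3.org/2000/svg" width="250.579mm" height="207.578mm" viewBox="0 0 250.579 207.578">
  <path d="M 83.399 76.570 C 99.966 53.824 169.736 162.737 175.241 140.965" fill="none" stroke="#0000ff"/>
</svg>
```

(Gcodetools for Inkscape — laser output)
G21
G90
G0 X83.399 Y131.008
M3 S512
G01 X103.964 Y127.481 F1689
G01 X133.468 Y99.176
G01 X160.898 Y70.688
G01 X175.241 Y66.613
M5
G0 X0.000 Y0.000

1 u = 1 mm; y_m = 207.578 − y.

[1] `<path>` cubic bezier, #0000ff→score S512 F1689: (83.399,131.008) → (103.964,127.481) → (133.468,99.176) → (160.898,70.688) → (175.241,66.613)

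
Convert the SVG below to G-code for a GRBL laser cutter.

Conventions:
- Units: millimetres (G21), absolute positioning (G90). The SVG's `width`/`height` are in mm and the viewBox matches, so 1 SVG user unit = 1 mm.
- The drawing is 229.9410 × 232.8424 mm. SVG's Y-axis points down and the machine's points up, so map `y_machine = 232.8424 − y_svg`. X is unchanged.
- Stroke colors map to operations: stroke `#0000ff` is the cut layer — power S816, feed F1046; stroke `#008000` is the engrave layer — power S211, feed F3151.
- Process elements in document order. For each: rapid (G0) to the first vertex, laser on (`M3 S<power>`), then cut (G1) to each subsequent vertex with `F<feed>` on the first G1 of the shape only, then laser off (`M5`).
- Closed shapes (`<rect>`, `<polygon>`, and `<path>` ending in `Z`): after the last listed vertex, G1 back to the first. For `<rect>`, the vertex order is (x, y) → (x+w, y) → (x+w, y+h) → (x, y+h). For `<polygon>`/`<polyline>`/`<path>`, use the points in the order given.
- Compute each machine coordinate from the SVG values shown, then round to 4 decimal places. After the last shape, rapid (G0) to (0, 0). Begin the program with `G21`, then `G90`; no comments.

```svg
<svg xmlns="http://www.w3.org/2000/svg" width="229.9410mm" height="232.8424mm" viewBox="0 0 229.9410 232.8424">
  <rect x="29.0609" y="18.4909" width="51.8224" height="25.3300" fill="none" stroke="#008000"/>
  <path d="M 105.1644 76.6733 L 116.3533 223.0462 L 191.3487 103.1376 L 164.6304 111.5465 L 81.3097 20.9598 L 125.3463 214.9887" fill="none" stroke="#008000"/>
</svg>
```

viewBox `0 0 229.9410 232.8424` with mm width/height → 1 unit = 1 mm. Flip: y_m = 232.8424 − y_svg.

**Shape 1** — `<rect>` rectangle, stroke `#008000` → engrave (S211, F3151). Machine vertices: (29.0609,214.3515) → (80.8833,214.3515) → (80.8833,189.0215) → (29.0609,189.0215) → (29.0609,214.3515). Closed: final G1 returns to the first vertex.

**Shape 2** — `<path>` open polyline, stroke `#008000` → engrave (S211, F3151). Machine vertices: (105.1644,156.1691) → (116.3533,9.7962) → (191.3487,129.7048) → (164.6304,121.2959) → (81.3097,211.8826) → (125.3463,17.8537). Open path.

G21
G90
G0 X29.0609 Y214.3515
M3 S211
G1 X80.8833 Y214.3515 F3151
G1 X80.8833 Y189.0215
G1 X29.0609 Y189.0215
G1 X29.0609 Y214.3515
M5
G0 X105.1644 Y156.1691
M3 S211
G1 X116.3533 Y9.7962 F3151
G1 X191.3487 Y129.7048
G1 X164.6304 Y121.2959
G1 X81.3097 Y211.8826
G1 X125.3463 Y17.8537
M5
G0 X0.0000 Y0.0000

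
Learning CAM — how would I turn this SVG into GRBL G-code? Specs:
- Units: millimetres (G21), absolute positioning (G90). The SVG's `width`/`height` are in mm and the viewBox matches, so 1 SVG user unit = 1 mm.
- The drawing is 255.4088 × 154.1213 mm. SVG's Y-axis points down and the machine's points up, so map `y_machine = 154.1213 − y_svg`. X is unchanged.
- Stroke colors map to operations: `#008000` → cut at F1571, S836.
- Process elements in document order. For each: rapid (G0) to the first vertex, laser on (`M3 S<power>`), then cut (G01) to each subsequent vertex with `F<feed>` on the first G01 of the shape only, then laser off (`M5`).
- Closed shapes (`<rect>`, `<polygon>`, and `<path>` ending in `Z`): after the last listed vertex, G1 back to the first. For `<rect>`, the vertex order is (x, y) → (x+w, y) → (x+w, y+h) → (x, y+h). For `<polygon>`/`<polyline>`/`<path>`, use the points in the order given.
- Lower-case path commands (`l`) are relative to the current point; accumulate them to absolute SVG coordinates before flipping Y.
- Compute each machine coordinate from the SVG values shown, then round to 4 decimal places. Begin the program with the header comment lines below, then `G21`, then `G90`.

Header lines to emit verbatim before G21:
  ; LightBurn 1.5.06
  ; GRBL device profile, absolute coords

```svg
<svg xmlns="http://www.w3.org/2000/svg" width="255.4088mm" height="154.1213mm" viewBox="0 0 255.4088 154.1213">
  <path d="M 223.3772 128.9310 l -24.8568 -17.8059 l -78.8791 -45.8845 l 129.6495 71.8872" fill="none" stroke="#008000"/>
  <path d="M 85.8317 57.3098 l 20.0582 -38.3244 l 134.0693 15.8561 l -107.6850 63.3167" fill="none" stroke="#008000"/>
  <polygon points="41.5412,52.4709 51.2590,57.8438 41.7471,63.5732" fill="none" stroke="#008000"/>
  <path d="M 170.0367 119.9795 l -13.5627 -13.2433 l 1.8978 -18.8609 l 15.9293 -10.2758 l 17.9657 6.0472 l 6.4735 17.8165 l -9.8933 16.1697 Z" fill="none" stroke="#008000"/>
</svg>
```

; LightBurn 1.5.06
; GRBL device profile, absolute coords
G21
G90
G0 X223.3772 Y25.1903
M3 S836
G01 X198.5204 Y42.9962 F1571
G01 X119.6413 Y88.8807
G01 X249.2908 Y16.9935
M5
G0 X85.8317 Y96.8115
M3 S836
G01 X105.8899 Y135.1359 F1571
G01 X239.9592 Y119.2798
G01 X132.2742 Y55.9631
M5
G0 X41.5412 Y101.6504
M3 S836
G01 X51.2590 Y96.2775 F1571
G01 X41.7471 Y90.5481
G01 X41.5412 Y101.6504
M5
G0 X170.0367 Y34.1418
M3 S836
G01 X156.4740 Y47.3851 F1571
G01 X158.3718 Y66.2460
G01 X174.3011 Y76.5218
G01 X192.2668 Y70.4746
G01 X198.7403 Y52.6581
G01 X188.8470 Y36.4884
G01 X170.0367 Y34.1418
M5

Since the viewBox matches the mm dimensions, user units are millimetres directly. The only transform is the Y-flip y_m = 154.1213 − y_svg.

Shape 1 is a open polyline drawn with `<path>`. Its stroke #008000 means cut at S836, F1571. After flipping Y the toolpath is (223.3772,25.1903) → (198.5204,42.9962) → (119.6413,88.8807) → (249.2908,16.9935).

Shape 2 is a open polyline drawn with `<path>`. Its stroke #008000 means cut at S836, F1571. After flipping Y the toolpath is (85.8317,96.8115) → (105.8899,135.1359) → (239.9592,119.2798) → (132.2742,55.9631).

Shape 3 is a regular polygon drawn with `<polygon>`. Its stroke #008000 means cut at S836, F1571. After flipping Y the toolpath is (41.5412,101.6504) → (51.2590,96.2775) → (41.7471,90.5481) → (41.5412,101.6504), returning to the start.

Shape 4 is a regular polygon drawn with `<path>`. Its stroke #008000 means cut at S836, F1571. After flipping Y the toolpath is (170.0367,34.1418) → (156.4740,47.3851) → (158.3718,66.2460) → (174.3011,76.5218) → (192.2668,70.4746) → (198.7403,52.6581) → (188.8470,36.4884) → (170.0367,34.1418), returning to the start.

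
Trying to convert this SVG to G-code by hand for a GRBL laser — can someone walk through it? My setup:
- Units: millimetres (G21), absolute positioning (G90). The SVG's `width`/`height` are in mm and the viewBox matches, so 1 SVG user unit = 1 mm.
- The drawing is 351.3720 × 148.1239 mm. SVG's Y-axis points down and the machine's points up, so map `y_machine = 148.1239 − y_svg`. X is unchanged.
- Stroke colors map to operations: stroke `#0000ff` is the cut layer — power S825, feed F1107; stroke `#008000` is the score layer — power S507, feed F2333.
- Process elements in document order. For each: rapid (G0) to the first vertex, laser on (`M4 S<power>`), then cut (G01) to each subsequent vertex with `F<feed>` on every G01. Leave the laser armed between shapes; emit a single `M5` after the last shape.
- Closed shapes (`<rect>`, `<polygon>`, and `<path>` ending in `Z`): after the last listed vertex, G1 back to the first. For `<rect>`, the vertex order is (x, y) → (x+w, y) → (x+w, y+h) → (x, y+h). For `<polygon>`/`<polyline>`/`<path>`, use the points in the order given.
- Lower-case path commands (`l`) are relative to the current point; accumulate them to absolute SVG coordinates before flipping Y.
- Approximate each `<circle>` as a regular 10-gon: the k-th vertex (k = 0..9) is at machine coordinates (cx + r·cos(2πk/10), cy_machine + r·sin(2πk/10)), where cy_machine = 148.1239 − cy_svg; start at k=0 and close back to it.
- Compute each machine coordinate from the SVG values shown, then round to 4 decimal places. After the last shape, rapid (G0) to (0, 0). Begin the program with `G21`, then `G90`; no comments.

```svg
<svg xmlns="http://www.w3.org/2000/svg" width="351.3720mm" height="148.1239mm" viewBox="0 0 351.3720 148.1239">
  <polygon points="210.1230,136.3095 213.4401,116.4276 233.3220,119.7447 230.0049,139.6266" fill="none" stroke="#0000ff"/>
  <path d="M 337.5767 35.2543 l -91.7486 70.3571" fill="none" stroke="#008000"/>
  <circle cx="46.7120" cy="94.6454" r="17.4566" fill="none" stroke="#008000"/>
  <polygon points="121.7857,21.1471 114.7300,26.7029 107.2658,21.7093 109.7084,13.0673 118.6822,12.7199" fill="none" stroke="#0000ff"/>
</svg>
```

G21
G90
G0 X210.1230 Y11.8144
M4 S825
G01 X213.4401 Y31.6963 F1107
G01 X233.3220 Y28.3792 F1107
G01 X230.0049 Y8.4973 F1107
G01 X210.1230 Y11.8144 F1107
G0 X337.5767 Y112.8696
M4 S507
G01 X245.8281 Y42.5125 F2333
G0 X64.1686 Y53.4785
M4 S507
G01 X60.8347 Y63.7392 F2333
G01 X52.1064 Y70.0807 F2333
G01 X41.3176 Y70.0807 F2333
G01 X32.5893 Y63.7392 F2333
G01 X29.2554 Y53.4785 F2333
G01 X32.5893 Y43.2178 F2333
G01 X41.3176 Y36.8763 F2333
G01 X52.1064 Y36.8763 F2333
G01 X60.8347 Y43.2178 F2333
G01 X64.1686 Y53.4785 F2333
G0 X121.7857 Y126.9768
M4 S825
G01 X114.7300 Y121.4210 F1107
G01 X107.2658 Y126.4146 F1107
G01 X109.7084 Y135.0566 F1107
G01 X118.6822 Y135.4040 F1107
G01 X121.7857 Y126.9768 F1107
M5
G0 X0.0000 Y0.0000

Since the viewBox matches the mm dimensions, user units are millimetres directly. The only transform is the Y-flip y_m = 148.1239 − y_svg.

Shape 1 is a regular polygon drawn with `<polygon>`. Its stroke #0000ff means cut at S825, F1107. After flipping Y the toolpath is (210.1230,11.8144) → (213.4401,31.6963) → (233.3220,28.3792) → (230.0049,8.4973) → (210.1230,11.8144), returning to the start.

Shape 2 is a line segment drawn with `<path>`. Its stroke #008000 means score at S507, F2333. After flipping Y the toolpath is (337.5767,112.8696) → (245.8281,42.5125).

Shape 3 is a circle drawn with `<circle>`. Its stroke #008000 means score at S507, F2333. After flipping Y the toolpath is (64.1686,53.4785) → (60.8347,63.7392) → (52.1064,70.0807) → (41.3176,70.0807) → (32.5893,63.7392) → (29.2554,53.4785) → (32.5893,43.2178) → (41.3176,36.8763) → (52.1064,36.8763) → (60.8347,43.2178) → (64.1686,53.4785), returning to the start.

Shape 4 is a regular polygon drawn with `<polygon>`. Its stroke #0000ff means cut at S825, F1107. After flipping Y the toolpath is (121.7857,126.9768) → (114.7300,121.4210) → (107.2658,126.4146) → (109.7084,135.0566) → (118.6822,135.4040) → (121.7857,126.9768), returning to the start.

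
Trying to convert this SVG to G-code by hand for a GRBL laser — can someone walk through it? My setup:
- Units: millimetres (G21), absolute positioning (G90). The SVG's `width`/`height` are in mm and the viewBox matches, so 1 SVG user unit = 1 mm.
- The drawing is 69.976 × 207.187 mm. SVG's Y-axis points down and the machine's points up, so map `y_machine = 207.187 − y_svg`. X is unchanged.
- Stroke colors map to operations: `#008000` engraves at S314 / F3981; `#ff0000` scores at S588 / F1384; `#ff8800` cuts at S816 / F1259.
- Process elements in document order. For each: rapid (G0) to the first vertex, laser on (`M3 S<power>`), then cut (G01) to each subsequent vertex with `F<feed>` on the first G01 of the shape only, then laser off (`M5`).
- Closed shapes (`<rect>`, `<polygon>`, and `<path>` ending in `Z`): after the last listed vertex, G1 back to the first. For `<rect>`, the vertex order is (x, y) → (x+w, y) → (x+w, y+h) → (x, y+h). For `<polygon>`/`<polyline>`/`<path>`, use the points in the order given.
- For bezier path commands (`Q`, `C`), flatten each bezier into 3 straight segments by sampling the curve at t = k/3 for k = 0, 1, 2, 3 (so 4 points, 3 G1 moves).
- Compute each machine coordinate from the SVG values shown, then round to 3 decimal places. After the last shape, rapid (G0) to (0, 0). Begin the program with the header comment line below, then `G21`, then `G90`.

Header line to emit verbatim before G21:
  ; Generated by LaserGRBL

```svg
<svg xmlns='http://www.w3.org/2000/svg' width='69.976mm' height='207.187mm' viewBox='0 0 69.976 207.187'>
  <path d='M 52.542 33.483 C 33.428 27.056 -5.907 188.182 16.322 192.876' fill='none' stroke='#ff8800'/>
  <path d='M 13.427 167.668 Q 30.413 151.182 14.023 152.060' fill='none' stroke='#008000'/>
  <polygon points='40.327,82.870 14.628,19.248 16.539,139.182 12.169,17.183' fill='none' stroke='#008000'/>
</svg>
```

; Generated by LaserGRBL
G21
G90
G0 X52.542 Y173.704
M3 S816
G01 X29.717 Y136.279 F1259
G01 X11.585 Y59.150
G01 X16.322 Y14.311
M5
G0 X13.427 Y39.519
M3 S314
G01 X21.043 Y48.580 F3981
G01 X21.241 Y53.783
G01 X14.023 Y55.127
M5
G0 X40.327 Y124.317
M3 S314
G01 X14.628 Y187.939 F3981
G01 X16.539 Y68.005
G01 X12.169 Y190.004
G01 X40.327 Y124.317
M5
G0 X0.000 Y0.000

viewBox `0 0 69.976 207.187` with mm width/height → 1 unit = 1 mm. Flip: y_m = 207.187 − y_svg.

**Shape 1** — `<path>` cubic bezier, stroke `#ff8800` → cut (S816, F1259). Control points (SVG): P0=(52.542,33.483), P1=(33.428,27.056), P2=(-5.907,188.182), P3=(16.322,192.876); sampled at t=k/3. Machine vertices: (52.542,173.704) → (29.717,136.279) → (11.585,59.150) → (16.322,14.311). Open path.

**Shape 2** — `<path>` quadratic bezier, stroke `#008000` → engrave (S314, F3981). Control points (SVG): P0=(13.427,167.668), P1=(30.413,151.182), P2=(14.023,152.060); sampled at t=k/3. Machine vertices: (13.427,39.519) → (21.043,48.580) → (21.241,53.783) → (14.023,55.127). Open path.

**Shape 3** — `<polygon>` closed polygon, stroke `#008000` → engrave (S314, F3981). Machine vertices: (40.327,124.317) → (14.628,187.939) → (16.539,68.005) → (12.169,190.004) → (40.327,124.317). Closed: final G1 returns to the first vertex.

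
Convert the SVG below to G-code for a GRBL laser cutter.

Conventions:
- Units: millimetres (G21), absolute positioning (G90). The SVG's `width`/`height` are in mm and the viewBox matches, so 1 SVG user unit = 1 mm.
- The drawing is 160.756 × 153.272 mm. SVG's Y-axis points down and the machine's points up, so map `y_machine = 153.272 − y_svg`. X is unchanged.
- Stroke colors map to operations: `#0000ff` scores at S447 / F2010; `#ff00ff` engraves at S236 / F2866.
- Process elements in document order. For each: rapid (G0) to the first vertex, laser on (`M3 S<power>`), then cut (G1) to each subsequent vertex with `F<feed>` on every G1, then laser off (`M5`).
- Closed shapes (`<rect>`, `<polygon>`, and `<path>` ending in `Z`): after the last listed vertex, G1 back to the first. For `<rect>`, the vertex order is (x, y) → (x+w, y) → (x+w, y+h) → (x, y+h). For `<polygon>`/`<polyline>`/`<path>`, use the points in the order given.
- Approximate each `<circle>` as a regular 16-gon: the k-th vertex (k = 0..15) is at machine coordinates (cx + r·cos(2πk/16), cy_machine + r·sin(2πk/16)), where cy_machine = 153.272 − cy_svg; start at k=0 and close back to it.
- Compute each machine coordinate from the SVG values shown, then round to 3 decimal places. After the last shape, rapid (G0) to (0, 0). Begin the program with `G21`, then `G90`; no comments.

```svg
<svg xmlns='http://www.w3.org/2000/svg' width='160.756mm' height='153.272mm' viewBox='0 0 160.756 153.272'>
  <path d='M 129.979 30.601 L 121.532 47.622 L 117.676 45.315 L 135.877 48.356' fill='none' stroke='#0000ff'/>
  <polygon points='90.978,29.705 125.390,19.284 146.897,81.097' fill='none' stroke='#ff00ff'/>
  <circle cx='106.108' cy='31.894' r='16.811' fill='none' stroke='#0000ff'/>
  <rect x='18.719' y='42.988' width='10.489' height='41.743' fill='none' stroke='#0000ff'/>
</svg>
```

G21
G90
G0 X129.979 Y122.671
M3 S447
G1 X121.532 Y105.650 F2010
G1 X117.676 Y107.957 F2010
G1 X135.877 Y104.916 F2010
M5
G0 X90.978 Y123.567
M3 S236
G1 X125.390 Y133.988 F2866
G1 X146.897 Y72.175 F2866
G1 X90.978 Y123.567 F2866
M5
G0 X122.919 Y121.378
M3 S447
G1 X121.639 Y127.811 F2010
G1 X117.995 Y133.265 F2010
G1 X112.541 Y136.909 F2010
G1 X106.108 Y138.189 F2010
G1 X99.675 Y136.909 F2010
G1 X94.221 Y133.265 F2010
G1 X90.577 Y127.811 F2010
G1 X89.297 Y121.378 F2010
G1 X90.577 Y114.945 F2010
G1 X94.221 Y109.491 F2010
G1 X99.675 Y105.847 F2010
G1 X106.108 Y104.567 F2010
G1 X112.541 Y105.847 F2010
G1 X117.995 Y109.491 F2010
G1 X121.639 Y114.945 F2010
G1 X122.919 Y121.378 F2010
M5
G0 X18.719 Y110.284
M3 S447
G1 X29.208 Y110.284 F2010
G1 X29.208 Y68.541 F2010
G1 X18.719 Y68.541 F2010
G1 X18.719 Y110.284 F2010
M5
G0 X0.000 Y0.000

1 u = 1 mm; y_m = 153.272 − y.

[1] `<path>` open polyline, #0000ff→score S447 F2010: (129.979,122.671) → (121.532,105.650) → (117.676,107.957) → (135.877,104.916)

[2] `<polygon>` closed polygon, #ff00ff→engrave S236 F2866: (90.978,123.567) → (125.390,133.988) → (146.897,72.175) → (90.978,123.567) (closed)

[3] `<circle>` circle, #0000ff→score S447 F2010: (122.919,121.378) → (121.639,127.811) → (117.995,133.265) → (112.541,136.909) → (106.108,138.189) → (99.675,136.909) → (94.221,133.265) → (90.577,127.811) → (89.297,121.378) → (90.577,114.945) → (94.221,109.491) → (99.675,105.847) → (106.108,104.567) → (112.541,105.847) → (117.995,109.491) → (121.639,114.945) → (122.919,121.378) (closed)

[4] `<rect>` rectangle, #0000ff→score S447 F2010: (18.719,110.284) → (29.208,110.284) → (29.208,68.541) → (18.719,68.541) → (18.719,110.284) (closed)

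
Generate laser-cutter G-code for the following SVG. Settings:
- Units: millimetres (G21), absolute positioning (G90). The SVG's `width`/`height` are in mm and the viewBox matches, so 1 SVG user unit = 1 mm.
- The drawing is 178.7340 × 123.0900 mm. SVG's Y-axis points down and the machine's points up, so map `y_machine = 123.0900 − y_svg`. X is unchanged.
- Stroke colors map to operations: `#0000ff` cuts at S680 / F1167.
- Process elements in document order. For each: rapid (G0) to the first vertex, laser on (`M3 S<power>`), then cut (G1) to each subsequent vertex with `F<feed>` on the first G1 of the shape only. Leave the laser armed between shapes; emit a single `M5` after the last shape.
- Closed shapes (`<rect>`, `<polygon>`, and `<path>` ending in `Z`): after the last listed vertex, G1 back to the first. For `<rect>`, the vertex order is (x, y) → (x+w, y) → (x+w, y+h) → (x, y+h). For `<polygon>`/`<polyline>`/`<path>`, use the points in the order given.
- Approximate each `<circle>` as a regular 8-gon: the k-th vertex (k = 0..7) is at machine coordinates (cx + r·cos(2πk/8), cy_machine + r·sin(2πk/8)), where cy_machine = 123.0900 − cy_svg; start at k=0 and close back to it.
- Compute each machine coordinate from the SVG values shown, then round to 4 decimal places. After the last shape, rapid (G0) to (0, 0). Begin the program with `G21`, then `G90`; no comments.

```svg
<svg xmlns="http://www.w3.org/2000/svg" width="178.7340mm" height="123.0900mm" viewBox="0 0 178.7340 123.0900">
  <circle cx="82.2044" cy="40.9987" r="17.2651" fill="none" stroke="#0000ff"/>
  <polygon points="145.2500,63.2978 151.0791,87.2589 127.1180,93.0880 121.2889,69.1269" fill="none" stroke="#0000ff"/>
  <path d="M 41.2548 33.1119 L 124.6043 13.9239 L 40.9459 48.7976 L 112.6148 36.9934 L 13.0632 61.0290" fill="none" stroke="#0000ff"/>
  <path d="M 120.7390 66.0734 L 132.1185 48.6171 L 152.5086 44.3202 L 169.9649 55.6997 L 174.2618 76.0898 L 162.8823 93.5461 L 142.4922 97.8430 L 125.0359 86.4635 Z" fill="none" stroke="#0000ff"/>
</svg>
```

G21
G90
G0 X99.4695 Y82.0913
M3 S680
G1 X94.4127 Y94.2996 F1167
G1 X82.2044 Y99.3564
G1 X69.9961 Y94.2996
G1 X64.9393 Y82.0913
G1 X69.9961 Y69.8830
G1 X82.2044 Y64.8262
G1 X94.4127 Y69.8830
G1 X99.4695 Y82.0913
G0 X145.2500 Y59.7922
M3 S680
G1 X151.0791 Y35.8311 F1167
G1 X127.1180 Y30.0020
G1 X121.2889 Y53.9631
G1 X145.2500 Y59.7922
G0 X41.2548 Y89.9781
M3 S680
G1 X124.6043 Y109.1661 F1167
G1 X40.9459 Y74.2924
G1 X112.6148 Y86.0966
G1 X13.0632 Y62.0610
G0 X120.7390 Y57.0166
M3 S680
G1 X132.1185 Y74.4729 F1167
G1 X152.5086 Y78.7698
G1 X169.9649 Y67.3903
G1 X174.2618 Y47.0002
G1 X162.8823 Y29.5439
G1 X142.4922 Y25.2470
G1 X125.0359 Y36.6265
G1 X120.7390 Y57.0166
M5
G0 X0.0000 Y0.0000

Since the viewBox matches the mm dimensions, user units are millimetres directly. The only transform is the Y-flip y_m = 123.0900 − y_svg.

Shape 1 is a circle drawn with `<circle>`. Its stroke #0000ff means cut at S680, F1167. After flipping Y the toolpath is (99.4695,82.0913) → (94.4127,94.2996) → (82.2044,99.3564) → (69.9961,94.2996) → (64.9393,82.0913) → (69.9961,69.8830) → (82.2044,64.8262) → (94.4127,69.8830) → (99.4695,82.0913), returning to the start.

Shape 2 is a regular polygon drawn with `<polygon>`. Its stroke #0000ff means cut at S680, F1167. After flipping Y the toolpath is (145.2500,59.7922) → (151.0791,35.8311) → (127.1180,30.0020) → (121.2889,53.9631) → (145.2500,59.7922), returning to the start.

Shape 3 is a open polyline drawn with `<path>`. Its stroke #0000ff means cut at S680, F1167. After flipping Y the toolpath is (41.2548,89.9781) → (124.6043,109.1661) → (40.9459,74.2924) → (112.6148,86.0966) → (13.0632,62.0610).

Shape 4 is a regular polygon drawn with `<path>`. Its stroke #0000ff means cut at S680, F1167. After flipping Y the toolpath is (120.7390,57.0166) → (132.1185,74.4729) → (152.5086,78.7698) → (169.9649,67.3903) → (174.2618,47.0002) → (162.8823,29.5439) → (142.4922,25.2470) → (125.0359,36.6265) → (120.7390,57.0166), returning to the start.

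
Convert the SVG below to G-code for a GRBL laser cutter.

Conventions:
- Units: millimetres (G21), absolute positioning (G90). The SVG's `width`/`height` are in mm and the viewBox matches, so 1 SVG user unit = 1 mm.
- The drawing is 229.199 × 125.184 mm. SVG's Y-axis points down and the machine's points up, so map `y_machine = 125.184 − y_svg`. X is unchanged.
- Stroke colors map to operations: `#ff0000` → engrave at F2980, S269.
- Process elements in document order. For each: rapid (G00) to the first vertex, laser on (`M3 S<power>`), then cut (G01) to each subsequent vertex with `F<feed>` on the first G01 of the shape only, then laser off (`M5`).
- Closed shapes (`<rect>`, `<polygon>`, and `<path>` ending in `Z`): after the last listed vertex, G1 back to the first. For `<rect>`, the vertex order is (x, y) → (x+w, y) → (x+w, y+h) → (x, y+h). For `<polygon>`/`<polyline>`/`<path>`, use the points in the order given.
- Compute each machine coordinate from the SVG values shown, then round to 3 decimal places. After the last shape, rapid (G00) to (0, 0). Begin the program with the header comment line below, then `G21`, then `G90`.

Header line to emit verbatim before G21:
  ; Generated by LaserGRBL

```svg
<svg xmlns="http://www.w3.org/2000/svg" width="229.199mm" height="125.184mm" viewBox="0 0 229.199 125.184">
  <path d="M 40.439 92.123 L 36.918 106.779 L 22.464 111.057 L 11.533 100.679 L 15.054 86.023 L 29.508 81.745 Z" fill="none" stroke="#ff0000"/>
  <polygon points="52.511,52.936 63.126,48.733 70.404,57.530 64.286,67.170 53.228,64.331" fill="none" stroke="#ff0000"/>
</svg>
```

1 u = 1 mm; y_m = 125.184 − y.

[1] `<path>` regular polygon, #ff0000→engrave S269 F2980: (40.439,33.061) → (36.918,18.405) → (22.464,14.127) → (11.533,24.505) → (15.054,39.161) → (29.508,43.439) → (40.439,33.061) (closed)

[2] `<polygon>` regular polygon, #ff0000→engrave S269 F2980: (52.511,72.248) → (63.126,76.451) → (70.404,67.654) → (64.286,58.014) → (53.228,60.853) → (52.511,72.248) (closed)

; Generated by LaserGRBL
G21
G90
G00 X40.439 Y33.061
M3 S269
G01 X36.918 Y18.405 F2980
G01 X22.464 Y14.127
G01 X11.533 Y24.505
G01 X15.054 Y39.161
G01 X29.508 Y43.439
G01 X40.439 Y33.061
M5
G00 X52.511 Y72.248
M3 S269
G01 X63.126 Y76.451 F2980
G01 X70.404 Y67.654
G01 X64.286 Y58.014
G01 X53.228 Y60.853
G01 X52.511 Y72.248
M5
G00 X0.000 Y0.000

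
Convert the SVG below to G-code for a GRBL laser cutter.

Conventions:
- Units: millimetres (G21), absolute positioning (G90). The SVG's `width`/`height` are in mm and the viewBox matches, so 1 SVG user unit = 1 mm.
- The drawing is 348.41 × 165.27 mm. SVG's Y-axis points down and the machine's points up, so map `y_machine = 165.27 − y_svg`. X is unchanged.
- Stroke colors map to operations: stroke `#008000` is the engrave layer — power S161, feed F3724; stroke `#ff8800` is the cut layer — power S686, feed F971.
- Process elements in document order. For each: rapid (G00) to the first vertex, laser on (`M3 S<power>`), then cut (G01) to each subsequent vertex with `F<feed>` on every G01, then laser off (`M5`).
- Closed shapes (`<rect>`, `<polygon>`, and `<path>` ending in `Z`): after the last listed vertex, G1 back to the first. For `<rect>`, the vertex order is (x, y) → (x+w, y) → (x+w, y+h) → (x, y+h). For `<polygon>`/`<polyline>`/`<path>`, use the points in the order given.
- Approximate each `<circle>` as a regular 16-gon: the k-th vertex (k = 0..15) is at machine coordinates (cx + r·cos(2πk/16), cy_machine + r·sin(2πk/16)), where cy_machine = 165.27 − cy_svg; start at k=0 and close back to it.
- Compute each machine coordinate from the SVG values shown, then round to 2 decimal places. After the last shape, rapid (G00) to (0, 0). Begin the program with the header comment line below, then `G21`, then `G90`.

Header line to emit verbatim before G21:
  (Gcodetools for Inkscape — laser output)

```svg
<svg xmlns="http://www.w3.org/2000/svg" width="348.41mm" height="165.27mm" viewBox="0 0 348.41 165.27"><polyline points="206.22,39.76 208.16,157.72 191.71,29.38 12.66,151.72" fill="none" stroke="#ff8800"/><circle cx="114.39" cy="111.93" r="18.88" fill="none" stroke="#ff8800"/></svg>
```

(Gcodetools for Inkscape — laser output)
G21
G90
G00 X206.22 Y125.51
M3 S686
G01 X208.16 Y7.55 F971
G01 X191.71 Y135.89 F971
G01 X12.66 Y13.55 F971
M5
G00 X133.27 Y53.34
M3 S686
G01 X131.83 Y60.57 F971
G01 X127.74 Y66.69 F971
G01 X121.62 Y70.78 F971
G01 X114.39 Y72.22 F971
G01 X107.16 Y70.78 F971
G01 X101.04 Y66.69 F971
G01 X96.95 Y60.57 F971
G01 X95.51 Y53.34 F971
G01 X96.95 Y46.11 F971
G01 X101.04 Y39.99 F971
G01 X107.16 Y35.90 F971
G01 X114.39 Y34.46 F971
G01 X121.62 Y35.90 F971
G01 X127.74 Y39.99 F971
G01 X131.83 Y46.11 F971
G01 X133.27 Y53.34 F971
M5
G00 X0.00 Y0.00

viewBox `0 0 348.41 165.27` with mm width/height → 1 unit = 1 mm. Flip: y_m = 165.27 − y_svg.

**Shape 1** — `<polyline>` open polyline, stroke `#ff8800` → cut (S686, F971). Machine vertices: (206.22,125.51) → (208.16,7.55) → (191.71,135.89) → (12.66,13.55). Open path.

**Shape 2** — `<circle>` circle, stroke `#ff8800` → cut (S686, F971). Machine vertices: (133.27,53.34) → (131.83,60.57) → (127.74,66.69) → (121.62,70.78) → (114.39,72.22) → (107.16,70.78) → (101.04,66.69) → (96.95,60.57) → (95.51,53.34) → (96.95,46.11) → (101.04,39.99) → (107.16,35.90) → (114.39,34.46) → (121.62,35.90) → (127.74,39.99) → (131.83,46.11) → (133.27,53.34). Closed: final G1 returns to the first vertex.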